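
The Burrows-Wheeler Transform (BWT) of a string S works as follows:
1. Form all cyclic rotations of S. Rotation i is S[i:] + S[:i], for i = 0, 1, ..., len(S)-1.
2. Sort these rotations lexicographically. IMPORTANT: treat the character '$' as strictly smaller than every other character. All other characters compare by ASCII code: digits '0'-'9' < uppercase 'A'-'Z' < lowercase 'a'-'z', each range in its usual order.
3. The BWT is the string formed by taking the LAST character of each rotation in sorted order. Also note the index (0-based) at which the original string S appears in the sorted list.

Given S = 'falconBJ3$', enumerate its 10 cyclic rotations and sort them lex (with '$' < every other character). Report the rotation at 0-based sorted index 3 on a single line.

All 10 rotations (rotation i = S[i:]+S[:i]):
  rot[0] = falconBJ3$
  rot[1] = alconBJ3$f
  rot[2] = lconBJ3$fa
  rot[3] = conBJ3$fal
  rot[4] = onBJ3$falc
  rot[5] = nBJ3$falco
  rot[6] = BJ3$falcon
  rot[7] = J3$falconB
  rot[8] = 3$falconBJ
  rot[9] = $falconBJ3
Sorted (with $ < everything):
  sorted[0] = $falconBJ3
  sorted[1] = 3$falconBJ
  sorted[2] = BJ3$falcon
  sorted[3] = J3$falconB
  sorted[4] = alconBJ3$f
  sorted[5] = conBJ3$fal
  sorted[6] = falconBJ3$
  sorted[7] = lconBJ3$fa
  sorted[8] = nBJ3$falco
  sorted[9] = onBJ3$falc
sorted[3] = J3$falconB

Answer: J3$falconB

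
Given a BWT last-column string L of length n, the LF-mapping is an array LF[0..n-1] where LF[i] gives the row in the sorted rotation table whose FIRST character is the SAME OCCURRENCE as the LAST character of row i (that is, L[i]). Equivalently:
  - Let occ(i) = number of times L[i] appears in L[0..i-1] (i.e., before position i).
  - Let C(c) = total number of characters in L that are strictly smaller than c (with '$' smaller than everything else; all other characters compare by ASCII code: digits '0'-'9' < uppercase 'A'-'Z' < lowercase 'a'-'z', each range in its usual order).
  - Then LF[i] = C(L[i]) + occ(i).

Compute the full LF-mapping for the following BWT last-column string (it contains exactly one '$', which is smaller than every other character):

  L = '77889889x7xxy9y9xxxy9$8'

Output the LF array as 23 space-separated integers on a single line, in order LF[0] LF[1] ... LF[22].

Answer: 1 2 4 5 9 6 7 10 14 3 15 16 20 11 21 12 17 18 19 22 13 0 8

Derivation:
Char counts: '$':1, '7':3, '8':5, '9':5, 'x':6, 'y':3
C (first-col start): C('$')=0, C('7')=1, C('8')=4, C('9')=9, C('x')=14, C('y')=20
L[0]='7': occ=0, LF[0]=C('7')+0=1+0=1
L[1]='7': occ=1, LF[1]=C('7')+1=1+1=2
L[2]='8': occ=0, LF[2]=C('8')+0=4+0=4
L[3]='8': occ=1, LF[3]=C('8')+1=4+1=5
L[4]='9': occ=0, LF[4]=C('9')+0=9+0=9
L[5]='8': occ=2, LF[5]=C('8')+2=4+2=6
L[6]='8': occ=3, LF[6]=C('8')+3=4+3=7
L[7]='9': occ=1, LF[7]=C('9')+1=9+1=10
L[8]='x': occ=0, LF[8]=C('x')+0=14+0=14
L[9]='7': occ=2, LF[9]=C('7')+2=1+2=3
L[10]='x': occ=1, LF[10]=C('x')+1=14+1=15
L[11]='x': occ=2, LF[11]=C('x')+2=14+2=16
L[12]='y': occ=0, LF[12]=C('y')+0=20+0=20
L[13]='9': occ=2, LF[13]=C('9')+2=9+2=11
L[14]='y': occ=1, LF[14]=C('y')+1=20+1=21
L[15]='9': occ=3, LF[15]=C('9')+3=9+3=12
L[16]='x': occ=3, LF[16]=C('x')+3=14+3=17
L[17]='x': occ=4, LF[17]=C('x')+4=14+4=18
L[18]='x': occ=5, LF[18]=C('x')+5=14+5=19
L[19]='y': occ=2, LF[19]=C('y')+2=20+2=22
L[20]='9': occ=4, LF[20]=C('9')+4=9+4=13
L[21]='$': occ=0, LF[21]=C('$')+0=0+0=0
L[22]='8': occ=4, LF[22]=C('8')+4=4+4=8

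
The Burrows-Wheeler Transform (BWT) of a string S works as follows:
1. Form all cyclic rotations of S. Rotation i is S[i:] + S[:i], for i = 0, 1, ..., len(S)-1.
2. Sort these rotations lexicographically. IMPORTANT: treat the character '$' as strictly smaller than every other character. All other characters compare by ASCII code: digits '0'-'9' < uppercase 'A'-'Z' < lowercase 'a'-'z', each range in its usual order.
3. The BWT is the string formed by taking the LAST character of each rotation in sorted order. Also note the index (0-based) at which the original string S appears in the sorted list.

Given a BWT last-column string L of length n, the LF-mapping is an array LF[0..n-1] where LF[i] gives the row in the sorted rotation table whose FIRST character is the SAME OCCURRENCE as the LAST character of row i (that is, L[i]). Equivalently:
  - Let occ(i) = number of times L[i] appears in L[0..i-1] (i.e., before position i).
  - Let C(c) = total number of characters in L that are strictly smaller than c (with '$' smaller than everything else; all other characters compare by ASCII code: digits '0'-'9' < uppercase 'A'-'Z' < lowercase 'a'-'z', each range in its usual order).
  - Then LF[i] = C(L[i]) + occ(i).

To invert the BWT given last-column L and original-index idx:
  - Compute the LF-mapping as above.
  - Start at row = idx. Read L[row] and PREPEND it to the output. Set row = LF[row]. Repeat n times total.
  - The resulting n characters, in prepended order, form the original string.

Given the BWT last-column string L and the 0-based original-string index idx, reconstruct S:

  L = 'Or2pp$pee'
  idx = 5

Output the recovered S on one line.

LF mapping: 2 8 1 5 6 0 7 3 4
Walk LF starting at row 5, prepending L[row]:
  step 1: row=5, L[5]='$', prepend. Next row=LF[5]=0
  step 2: row=0, L[0]='O', prepend. Next row=LF[0]=2
  step 3: row=2, L[2]='2', prepend. Next row=LF[2]=1
  step 4: row=1, L[1]='r', prepend. Next row=LF[1]=8
  step 5: row=8, L[8]='e', prepend. Next row=LF[8]=4
  step 6: row=4, L[4]='p', prepend. Next row=LF[4]=6
  step 7: row=6, L[6]='p', prepend. Next row=LF[6]=7
  step 8: row=7, L[7]='e', prepend. Next row=LF[7]=3
  step 9: row=3, L[3]='p', prepend. Next row=LF[3]=5
Reversed output: pepper2O$

Answer: pepper2O$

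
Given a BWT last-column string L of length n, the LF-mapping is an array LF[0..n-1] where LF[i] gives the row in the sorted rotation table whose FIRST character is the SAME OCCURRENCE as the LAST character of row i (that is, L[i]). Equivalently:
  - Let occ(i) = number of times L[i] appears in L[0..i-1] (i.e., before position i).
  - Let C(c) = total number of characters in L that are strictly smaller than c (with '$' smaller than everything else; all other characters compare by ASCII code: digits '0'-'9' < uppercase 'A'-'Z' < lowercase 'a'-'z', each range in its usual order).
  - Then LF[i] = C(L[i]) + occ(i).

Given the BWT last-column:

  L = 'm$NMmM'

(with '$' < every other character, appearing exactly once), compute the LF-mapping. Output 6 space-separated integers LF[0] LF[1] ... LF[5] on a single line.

Answer: 4 0 3 1 5 2

Derivation:
Char counts: '$':1, 'M':2, 'N':1, 'm':2
C (first-col start): C('$')=0, C('M')=1, C('N')=3, C('m')=4
L[0]='m': occ=0, LF[0]=C('m')+0=4+0=4
L[1]='$': occ=0, LF[1]=C('$')+0=0+0=0
L[2]='N': occ=0, LF[2]=C('N')+0=3+0=3
L[3]='M': occ=0, LF[3]=C('M')+0=1+0=1
L[4]='m': occ=1, LF[4]=C('m')+1=4+1=5
L[5]='M': occ=1, LF[5]=C('M')+1=1+1=2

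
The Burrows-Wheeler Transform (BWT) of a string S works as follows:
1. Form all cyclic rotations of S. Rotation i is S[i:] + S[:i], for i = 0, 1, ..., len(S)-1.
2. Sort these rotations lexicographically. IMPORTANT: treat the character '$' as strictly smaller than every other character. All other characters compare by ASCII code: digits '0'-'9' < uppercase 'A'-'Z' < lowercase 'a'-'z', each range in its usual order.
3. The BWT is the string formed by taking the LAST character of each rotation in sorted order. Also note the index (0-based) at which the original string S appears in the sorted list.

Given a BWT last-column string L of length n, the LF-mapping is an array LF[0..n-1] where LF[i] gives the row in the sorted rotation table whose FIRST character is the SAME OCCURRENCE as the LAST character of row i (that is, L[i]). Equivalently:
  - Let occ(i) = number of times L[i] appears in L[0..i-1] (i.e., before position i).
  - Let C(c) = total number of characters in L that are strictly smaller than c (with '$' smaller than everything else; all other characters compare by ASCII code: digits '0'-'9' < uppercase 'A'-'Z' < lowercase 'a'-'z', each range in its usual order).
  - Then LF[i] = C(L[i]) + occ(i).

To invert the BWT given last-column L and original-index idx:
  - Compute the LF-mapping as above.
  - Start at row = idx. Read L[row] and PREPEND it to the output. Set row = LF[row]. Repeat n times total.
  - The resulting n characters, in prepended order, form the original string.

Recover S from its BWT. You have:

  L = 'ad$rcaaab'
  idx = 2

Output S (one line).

LF mapping: 1 7 0 8 6 2 3 4 5
Walk LF starting at row 2, prepending L[row]:
  step 1: row=2, L[2]='$', prepend. Next row=LF[2]=0
  step 2: row=0, L[0]='a', prepend. Next row=LF[0]=1
  step 3: row=1, L[1]='d', prepend. Next row=LF[1]=7
  step 4: row=7, L[7]='a', prepend. Next row=LF[7]=4
  step 5: row=4, L[4]='c', prepend. Next row=LF[4]=6
  step 6: row=6, L[6]='a', prepend. Next row=LF[6]=3
  step 7: row=3, L[3]='r', prepend. Next row=LF[3]=8
  step 8: row=8, L[8]='b', prepend. Next row=LF[8]=5
  step 9: row=5, L[5]='a', prepend. Next row=LF[5]=2
Reversed output: abracada$

Answer: abracada$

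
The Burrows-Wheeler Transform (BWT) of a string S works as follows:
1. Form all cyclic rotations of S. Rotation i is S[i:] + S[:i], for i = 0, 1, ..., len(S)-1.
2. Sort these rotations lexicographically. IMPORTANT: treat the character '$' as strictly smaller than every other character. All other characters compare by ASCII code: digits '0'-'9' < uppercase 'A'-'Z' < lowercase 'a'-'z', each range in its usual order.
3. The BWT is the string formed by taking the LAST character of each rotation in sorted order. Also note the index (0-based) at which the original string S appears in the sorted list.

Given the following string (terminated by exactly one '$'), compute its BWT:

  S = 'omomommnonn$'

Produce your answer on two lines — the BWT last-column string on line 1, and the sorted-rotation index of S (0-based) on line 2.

All 12 rotations (rotation i = S[i:]+S[:i]):
  rot[0] = omomommnonn$
  rot[1] = momommnonn$o
  rot[2] = omommnonn$om
  rot[3] = mommnonn$omo
  rot[4] = ommnonn$omom
  rot[5] = mmnonn$omomo
  rot[6] = mnonn$omomom
  rot[7] = nonn$omomomm
  rot[8] = onn$omomommn
  rot[9] = nn$omomommno
  rot[10] = n$omomommnon
  rot[11] = $omomommnonn
Sorted (with $ < everything):
  sorted[0] = $omomommnonn  (last char: 'n')
  sorted[1] = mmnonn$omomo  (last char: 'o')
  sorted[2] = mnonn$omomom  (last char: 'm')
  sorted[3] = mommnonn$omo  (last char: 'o')
  sorted[4] = momommnonn$o  (last char: 'o')
  sorted[5] = n$omomommnon  (last char: 'n')
  sorted[6] = nn$omomommno  (last char: 'o')
  sorted[7] = nonn$omomomm  (last char: 'm')
  sorted[8] = ommnonn$omom  (last char: 'm')
  sorted[9] = omommnonn$om  (last char: 'm')
  sorted[10] = omomommnonn$  (last char: '$')
  sorted[11] = onn$omomommn  (last char: 'n')
Last column: nomoonommm$n
Original string S is at sorted index 10

Answer: nomoonommm$n
10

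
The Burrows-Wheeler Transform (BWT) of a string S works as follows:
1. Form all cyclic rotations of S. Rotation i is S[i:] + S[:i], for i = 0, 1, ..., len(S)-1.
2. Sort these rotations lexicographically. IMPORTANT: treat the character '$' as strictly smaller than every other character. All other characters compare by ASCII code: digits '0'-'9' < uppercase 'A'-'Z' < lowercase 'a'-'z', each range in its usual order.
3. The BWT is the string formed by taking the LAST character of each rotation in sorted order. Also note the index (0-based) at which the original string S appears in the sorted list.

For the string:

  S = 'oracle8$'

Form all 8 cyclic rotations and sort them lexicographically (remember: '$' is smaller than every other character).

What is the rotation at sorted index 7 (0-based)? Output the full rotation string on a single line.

Answer: racle8$o

Derivation:
All 8 rotations (rotation i = S[i:]+S[:i]):
  rot[0] = oracle8$
  rot[1] = racle8$o
  rot[2] = acle8$or
  rot[3] = cle8$ora
  rot[4] = le8$orac
  rot[5] = e8$oracl
  rot[6] = 8$oracle
  rot[7] = $oracle8
Sorted (with $ < everything):
  sorted[0] = $oracle8
  sorted[1] = 8$oracle
  sorted[2] = acle8$or
  sorted[3] = cle8$ora
  sorted[4] = e8$oracl
  sorted[5] = le8$orac
  sorted[6] = oracle8$
  sorted[7] = racle8$o
sorted[7] = racle8$o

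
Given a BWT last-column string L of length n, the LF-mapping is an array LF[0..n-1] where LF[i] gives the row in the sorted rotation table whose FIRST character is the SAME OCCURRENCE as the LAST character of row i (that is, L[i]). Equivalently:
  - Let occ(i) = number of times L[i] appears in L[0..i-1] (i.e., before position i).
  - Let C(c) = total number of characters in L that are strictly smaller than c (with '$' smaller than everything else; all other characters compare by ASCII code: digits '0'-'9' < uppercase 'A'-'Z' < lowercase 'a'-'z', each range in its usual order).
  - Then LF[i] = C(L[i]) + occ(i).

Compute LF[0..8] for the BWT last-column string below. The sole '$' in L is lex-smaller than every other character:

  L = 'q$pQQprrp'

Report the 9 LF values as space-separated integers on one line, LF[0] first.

Char counts: '$':1, 'Q':2, 'p':3, 'q':1, 'r':2
C (first-col start): C('$')=0, C('Q')=1, C('p')=3, C('q')=6, C('r')=7
L[0]='q': occ=0, LF[0]=C('q')+0=6+0=6
L[1]='$': occ=0, LF[1]=C('$')+0=0+0=0
L[2]='p': occ=0, LF[2]=C('p')+0=3+0=3
L[3]='Q': occ=0, LF[3]=C('Q')+0=1+0=1
L[4]='Q': occ=1, LF[4]=C('Q')+1=1+1=2
L[5]='p': occ=1, LF[5]=C('p')+1=3+1=4
L[6]='r': occ=0, LF[6]=C('r')+0=7+0=7
L[7]='r': occ=1, LF[7]=C('r')+1=7+1=8
L[8]='p': occ=2, LF[8]=C('p')+2=3+2=5

Answer: 6 0 3 1 2 4 7 8 5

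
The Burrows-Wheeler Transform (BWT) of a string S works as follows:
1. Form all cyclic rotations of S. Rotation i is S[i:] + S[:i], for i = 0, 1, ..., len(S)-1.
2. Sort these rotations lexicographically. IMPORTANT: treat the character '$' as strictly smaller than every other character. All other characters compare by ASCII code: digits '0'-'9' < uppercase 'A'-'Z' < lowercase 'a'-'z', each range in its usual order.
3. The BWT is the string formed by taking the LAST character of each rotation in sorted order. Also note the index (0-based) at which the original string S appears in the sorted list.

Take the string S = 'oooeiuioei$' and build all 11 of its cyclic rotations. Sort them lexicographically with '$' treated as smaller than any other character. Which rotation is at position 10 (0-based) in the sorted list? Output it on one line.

Answer: uioei$oooei

Derivation:
All 11 rotations (rotation i = S[i:]+S[:i]):
  rot[0] = oooeiuioei$
  rot[1] = ooeiuioei$o
  rot[2] = oeiuioei$oo
  rot[3] = eiuioei$ooo
  rot[4] = iuioei$oooe
  rot[5] = uioei$oooei
  rot[6] = ioei$oooeiu
  rot[7] = oei$oooeiui
  rot[8] = ei$oooeiuio
  rot[9] = i$oooeiuioe
  rot[10] = $oooeiuioei
Sorted (with $ < everything):
  sorted[0] = $oooeiuioei
  sorted[1] = ei$oooeiuio
  sorted[2] = eiuioei$ooo
  sorted[3] = i$oooeiuioe
  sorted[4] = ioei$oooeiu
  sorted[5] = iuioei$oooe
  sorted[6] = oei$oooeiui
  sorted[7] = oeiuioei$oo
  sorted[8] = ooeiuioei$o
  sorted[9] = oooeiuioei$
  sorted[10] = uioei$oooei
sorted[10] = uioei$oooei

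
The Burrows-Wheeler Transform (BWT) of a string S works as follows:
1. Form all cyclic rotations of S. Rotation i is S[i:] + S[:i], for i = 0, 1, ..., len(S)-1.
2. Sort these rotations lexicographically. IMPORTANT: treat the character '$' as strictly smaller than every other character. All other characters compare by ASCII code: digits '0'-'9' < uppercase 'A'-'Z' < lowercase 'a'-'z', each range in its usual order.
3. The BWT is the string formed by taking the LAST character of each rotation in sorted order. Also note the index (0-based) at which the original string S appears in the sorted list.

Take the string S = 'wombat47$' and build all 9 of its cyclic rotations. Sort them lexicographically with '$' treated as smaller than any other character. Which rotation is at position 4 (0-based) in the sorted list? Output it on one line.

Answer: bat47$wom

Derivation:
All 9 rotations (rotation i = S[i:]+S[:i]):
  rot[0] = wombat47$
  rot[1] = ombat47$w
  rot[2] = mbat47$wo
  rot[3] = bat47$wom
  rot[4] = at47$womb
  rot[5] = t47$womba
  rot[6] = 47$wombat
  rot[7] = 7$wombat4
  rot[8] = $wombat47
Sorted (with $ < everything):
  sorted[0] = $wombat47
  sorted[1] = 47$wombat
  sorted[2] = 7$wombat4
  sorted[3] = at47$womb
  sorted[4] = bat47$wom
  sorted[5] = mbat47$wo
  sorted[6] = ombat47$w
  sorted[7] = t47$womba
  sorted[8] = wombat47$
sorted[4] = bat47$wom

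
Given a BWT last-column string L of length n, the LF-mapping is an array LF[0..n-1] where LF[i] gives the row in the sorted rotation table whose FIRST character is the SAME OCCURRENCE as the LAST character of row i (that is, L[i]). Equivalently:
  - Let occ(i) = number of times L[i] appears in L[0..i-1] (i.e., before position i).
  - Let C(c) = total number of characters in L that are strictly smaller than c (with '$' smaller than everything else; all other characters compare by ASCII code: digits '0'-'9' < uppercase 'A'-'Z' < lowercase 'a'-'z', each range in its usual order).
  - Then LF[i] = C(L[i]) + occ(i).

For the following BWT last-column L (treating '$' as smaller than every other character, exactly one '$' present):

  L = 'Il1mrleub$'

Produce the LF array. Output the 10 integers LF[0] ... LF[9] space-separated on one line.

Answer: 2 5 1 7 8 6 4 9 3 0

Derivation:
Char counts: '$':1, '1':1, 'I':1, 'b':1, 'e':1, 'l':2, 'm':1, 'r':1, 'u':1
C (first-col start): C('$')=0, C('1')=1, C('I')=2, C('b')=3, C('e')=4, C('l')=5, C('m')=7, C('r')=8, C('u')=9
L[0]='I': occ=0, LF[0]=C('I')+0=2+0=2
L[1]='l': occ=0, LF[1]=C('l')+0=5+0=5
L[2]='1': occ=0, LF[2]=C('1')+0=1+0=1
L[3]='m': occ=0, LF[3]=C('m')+0=7+0=7
L[4]='r': occ=0, LF[4]=C('r')+0=8+0=8
L[5]='l': occ=1, LF[5]=C('l')+1=5+1=6
L[6]='e': occ=0, LF[6]=C('e')+0=4+0=4
L[7]='u': occ=0, LF[7]=C('u')+0=9+0=9
L[8]='b': occ=0, LF[8]=C('b')+0=3+0=3
L[9]='$': occ=0, LF[9]=C('$')+0=0+0=0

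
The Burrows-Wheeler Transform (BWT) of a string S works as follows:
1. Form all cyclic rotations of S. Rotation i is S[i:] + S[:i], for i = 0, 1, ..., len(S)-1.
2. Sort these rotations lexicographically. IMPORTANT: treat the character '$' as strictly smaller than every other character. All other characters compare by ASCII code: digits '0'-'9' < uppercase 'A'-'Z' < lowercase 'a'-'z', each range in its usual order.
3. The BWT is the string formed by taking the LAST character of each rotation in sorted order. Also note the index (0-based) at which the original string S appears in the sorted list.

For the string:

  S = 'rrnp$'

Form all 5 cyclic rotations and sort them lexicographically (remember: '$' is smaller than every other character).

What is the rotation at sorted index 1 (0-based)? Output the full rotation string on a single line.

Answer: np$rr

Derivation:
All 5 rotations (rotation i = S[i:]+S[:i]):
  rot[0] = rrnp$
  rot[1] = rnp$r
  rot[2] = np$rr
  rot[3] = p$rrn
  rot[4] = $rrnp
Sorted (with $ < everything):
  sorted[0] = $rrnp
  sorted[1] = np$rr
  sorted[2] = p$rrn
  sorted[3] = rnp$r
  sorted[4] = rrnp$
sorted[1] = np$rr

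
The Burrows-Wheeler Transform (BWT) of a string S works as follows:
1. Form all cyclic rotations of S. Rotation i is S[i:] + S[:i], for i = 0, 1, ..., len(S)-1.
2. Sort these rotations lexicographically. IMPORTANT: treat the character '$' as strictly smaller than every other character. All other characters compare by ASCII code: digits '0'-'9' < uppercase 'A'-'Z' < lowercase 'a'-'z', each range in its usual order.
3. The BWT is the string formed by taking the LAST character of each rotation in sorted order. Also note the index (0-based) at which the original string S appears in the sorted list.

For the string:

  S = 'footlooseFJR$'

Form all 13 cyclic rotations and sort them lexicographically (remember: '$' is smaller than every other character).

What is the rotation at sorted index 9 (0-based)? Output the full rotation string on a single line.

All 13 rotations (rotation i = S[i:]+S[:i]):
  rot[0] = footlooseFJR$
  rot[1] = ootlooseFJR$f
  rot[2] = otlooseFJR$fo
  rot[3] = tlooseFJR$foo
  rot[4] = looseFJR$foot
  rot[5] = ooseFJR$footl
  rot[6] = oseFJR$footlo
  rot[7] = seFJR$footloo
  rot[8] = eFJR$footloos
  rot[9] = FJR$footloose
  rot[10] = JR$footlooseF
  rot[11] = R$footlooseFJ
  rot[12] = $footlooseFJR
Sorted (with $ < everything):
  sorted[0] = $footlooseFJR
  sorted[1] = FJR$footloose
  sorted[2] = JR$footlooseF
  sorted[3] = R$footlooseFJ
  sorted[4] = eFJR$footloos
  sorted[5] = footlooseFJR$
  sorted[6] = looseFJR$foot
  sorted[7] = ooseFJR$footl
  sorted[8] = ootlooseFJR$f
  sorted[9] = oseFJR$footlo
  sorted[10] = otlooseFJR$fo
  sorted[11] = seFJR$footloo
  sorted[12] = tlooseFJR$foo
sorted[9] = oseFJR$footlo

Answer: oseFJR$footlo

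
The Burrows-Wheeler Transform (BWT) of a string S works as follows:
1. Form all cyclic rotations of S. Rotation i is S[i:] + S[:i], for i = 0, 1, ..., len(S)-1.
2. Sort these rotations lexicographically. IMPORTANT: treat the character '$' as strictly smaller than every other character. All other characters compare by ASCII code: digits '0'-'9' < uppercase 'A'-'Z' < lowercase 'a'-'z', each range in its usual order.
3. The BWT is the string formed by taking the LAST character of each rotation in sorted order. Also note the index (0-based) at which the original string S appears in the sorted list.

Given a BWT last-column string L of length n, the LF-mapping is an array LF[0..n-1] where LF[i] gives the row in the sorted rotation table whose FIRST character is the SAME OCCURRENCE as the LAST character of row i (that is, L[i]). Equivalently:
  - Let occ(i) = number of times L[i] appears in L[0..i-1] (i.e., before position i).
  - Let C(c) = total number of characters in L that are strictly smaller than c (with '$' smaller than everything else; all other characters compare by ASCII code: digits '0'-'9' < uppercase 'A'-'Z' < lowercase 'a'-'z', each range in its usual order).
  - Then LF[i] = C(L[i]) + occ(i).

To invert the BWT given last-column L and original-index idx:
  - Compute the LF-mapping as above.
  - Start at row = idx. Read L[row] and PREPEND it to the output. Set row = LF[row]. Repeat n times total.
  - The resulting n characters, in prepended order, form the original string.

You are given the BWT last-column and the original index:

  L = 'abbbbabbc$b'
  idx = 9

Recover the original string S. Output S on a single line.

LF mapping: 1 3 4 5 6 2 7 8 10 0 9
Walk LF starting at row 9, prepending L[row]:
  step 1: row=9, L[9]='$', prepend. Next row=LF[9]=0
  step 2: row=0, L[0]='a', prepend. Next row=LF[0]=1
  step 3: row=1, L[1]='b', prepend. Next row=LF[1]=3
  step 4: row=3, L[3]='b', prepend. Next row=LF[3]=5
  step 5: row=5, L[5]='a', prepend. Next row=LF[5]=2
  step 6: row=2, L[2]='b', prepend. Next row=LF[2]=4
  step 7: row=4, L[4]='b', prepend. Next row=LF[4]=6
  step 8: row=6, L[6]='b', prepend. Next row=LF[6]=7
  step 9: row=7, L[7]='b', prepend. Next row=LF[7]=8
  step 10: row=8, L[8]='c', prepend. Next row=LF[8]=10
  step 11: row=10, L[10]='b', prepend. Next row=LF[10]=9
Reversed output: bcbbbbabba$

Answer: bcbbbbabba$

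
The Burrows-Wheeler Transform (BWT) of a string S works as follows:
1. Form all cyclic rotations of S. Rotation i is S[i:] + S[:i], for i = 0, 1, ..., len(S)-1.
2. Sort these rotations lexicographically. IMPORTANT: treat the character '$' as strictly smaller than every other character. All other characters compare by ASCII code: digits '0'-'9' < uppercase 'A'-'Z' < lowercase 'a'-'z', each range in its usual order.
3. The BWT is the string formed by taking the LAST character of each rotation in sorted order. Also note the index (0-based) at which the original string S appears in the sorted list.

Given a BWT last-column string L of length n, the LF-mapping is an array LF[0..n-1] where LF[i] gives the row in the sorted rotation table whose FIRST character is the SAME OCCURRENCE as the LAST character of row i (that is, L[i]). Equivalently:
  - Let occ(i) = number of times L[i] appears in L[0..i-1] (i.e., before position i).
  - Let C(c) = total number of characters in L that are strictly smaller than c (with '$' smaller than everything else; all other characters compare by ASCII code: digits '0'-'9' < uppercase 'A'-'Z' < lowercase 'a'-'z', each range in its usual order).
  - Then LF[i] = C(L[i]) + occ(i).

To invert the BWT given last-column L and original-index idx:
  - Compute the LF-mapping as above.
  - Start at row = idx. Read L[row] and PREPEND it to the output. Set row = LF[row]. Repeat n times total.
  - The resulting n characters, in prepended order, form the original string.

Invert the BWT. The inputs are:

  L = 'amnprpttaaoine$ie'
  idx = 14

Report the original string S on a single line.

Answer: repetitionpanama$

Derivation:
LF mapping: 1 8 9 12 14 13 15 16 2 3 11 6 10 4 0 7 5
Walk LF starting at row 14, prepending L[row]:
  step 1: row=14, L[14]='$', prepend. Next row=LF[14]=0
  step 2: row=0, L[0]='a', prepend. Next row=LF[0]=1
  step 3: row=1, L[1]='m', prepend. Next row=LF[1]=8
  step 4: row=8, L[8]='a', prepend. Next row=LF[8]=2
  step 5: row=2, L[2]='n', prepend. Next row=LF[2]=9
  step 6: row=9, L[9]='a', prepend. Next row=LF[9]=3
  step 7: row=3, L[3]='p', prepend. Next row=LF[3]=12
  step 8: row=12, L[12]='n', prepend. Next row=LF[12]=10
  step 9: row=10, L[10]='o', prepend. Next row=LF[10]=11
  step 10: row=11, L[11]='i', prepend. Next row=LF[11]=6
  step 11: row=6, L[6]='t', prepend. Next row=LF[6]=15
  step 12: row=15, L[15]='i', prepend. Next row=LF[15]=7
  step 13: row=7, L[7]='t', prepend. Next row=LF[7]=16
  step 14: row=16, L[16]='e', prepend. Next row=LF[16]=5
  step 15: row=5, L[5]='p', prepend. Next row=LF[5]=13
  step 16: row=13, L[13]='e', prepend. Next row=LF[13]=4
  step 17: row=4, L[4]='r', prepend. Next row=LF[4]=14
Reversed output: repetitionpanama$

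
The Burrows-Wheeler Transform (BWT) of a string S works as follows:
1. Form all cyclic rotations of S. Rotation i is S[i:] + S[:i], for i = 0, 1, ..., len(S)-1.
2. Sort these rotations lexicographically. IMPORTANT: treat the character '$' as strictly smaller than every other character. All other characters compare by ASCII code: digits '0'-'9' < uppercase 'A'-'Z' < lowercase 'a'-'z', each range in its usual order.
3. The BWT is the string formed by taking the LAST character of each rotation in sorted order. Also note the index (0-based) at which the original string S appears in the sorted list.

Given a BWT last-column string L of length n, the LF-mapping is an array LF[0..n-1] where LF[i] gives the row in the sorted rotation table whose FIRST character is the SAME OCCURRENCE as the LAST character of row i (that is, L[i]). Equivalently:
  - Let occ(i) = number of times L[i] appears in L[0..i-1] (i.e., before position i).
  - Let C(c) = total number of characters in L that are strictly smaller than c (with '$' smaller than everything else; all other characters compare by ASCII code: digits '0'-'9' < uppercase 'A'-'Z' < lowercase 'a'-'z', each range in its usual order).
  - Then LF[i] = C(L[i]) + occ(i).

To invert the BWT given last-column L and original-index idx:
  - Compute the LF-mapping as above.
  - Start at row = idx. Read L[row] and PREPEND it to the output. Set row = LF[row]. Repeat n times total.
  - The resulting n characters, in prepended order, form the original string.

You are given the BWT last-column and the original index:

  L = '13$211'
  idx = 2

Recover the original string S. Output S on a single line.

LF mapping: 1 5 0 4 2 3
Walk LF starting at row 2, prepending L[row]:
  step 1: row=2, L[2]='$', prepend. Next row=LF[2]=0
  step 2: row=0, L[0]='1', prepend. Next row=LF[0]=1
  step 3: row=1, L[1]='3', prepend. Next row=LF[1]=5
  step 4: row=5, L[5]='1', prepend. Next row=LF[5]=3
  step 5: row=3, L[3]='2', prepend. Next row=LF[3]=4
  step 6: row=4, L[4]='1', prepend. Next row=LF[4]=2
Reversed output: 12131$

Answer: 12131$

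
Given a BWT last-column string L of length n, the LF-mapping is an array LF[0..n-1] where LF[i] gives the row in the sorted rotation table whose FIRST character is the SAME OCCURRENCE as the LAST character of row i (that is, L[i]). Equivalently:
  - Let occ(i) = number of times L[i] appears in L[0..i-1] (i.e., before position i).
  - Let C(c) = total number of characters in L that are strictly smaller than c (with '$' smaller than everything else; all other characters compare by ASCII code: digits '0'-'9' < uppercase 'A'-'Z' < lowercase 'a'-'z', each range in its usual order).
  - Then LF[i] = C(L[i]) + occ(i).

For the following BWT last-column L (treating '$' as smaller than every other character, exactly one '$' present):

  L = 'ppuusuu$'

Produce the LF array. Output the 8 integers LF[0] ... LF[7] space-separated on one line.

Char counts: '$':1, 'p':2, 's':1, 'u':4
C (first-col start): C('$')=0, C('p')=1, C('s')=3, C('u')=4
L[0]='p': occ=0, LF[0]=C('p')+0=1+0=1
L[1]='p': occ=1, LF[1]=C('p')+1=1+1=2
L[2]='u': occ=0, LF[2]=C('u')+0=4+0=4
L[3]='u': occ=1, LF[3]=C('u')+1=4+1=5
L[4]='s': occ=0, LF[4]=C('s')+0=3+0=3
L[5]='u': occ=2, LF[5]=C('u')+2=4+2=6
L[6]='u': occ=3, LF[6]=C('u')+3=4+3=7
L[7]='$': occ=0, LF[7]=C('$')+0=0+0=0

Answer: 1 2 4 5 3 6 7 0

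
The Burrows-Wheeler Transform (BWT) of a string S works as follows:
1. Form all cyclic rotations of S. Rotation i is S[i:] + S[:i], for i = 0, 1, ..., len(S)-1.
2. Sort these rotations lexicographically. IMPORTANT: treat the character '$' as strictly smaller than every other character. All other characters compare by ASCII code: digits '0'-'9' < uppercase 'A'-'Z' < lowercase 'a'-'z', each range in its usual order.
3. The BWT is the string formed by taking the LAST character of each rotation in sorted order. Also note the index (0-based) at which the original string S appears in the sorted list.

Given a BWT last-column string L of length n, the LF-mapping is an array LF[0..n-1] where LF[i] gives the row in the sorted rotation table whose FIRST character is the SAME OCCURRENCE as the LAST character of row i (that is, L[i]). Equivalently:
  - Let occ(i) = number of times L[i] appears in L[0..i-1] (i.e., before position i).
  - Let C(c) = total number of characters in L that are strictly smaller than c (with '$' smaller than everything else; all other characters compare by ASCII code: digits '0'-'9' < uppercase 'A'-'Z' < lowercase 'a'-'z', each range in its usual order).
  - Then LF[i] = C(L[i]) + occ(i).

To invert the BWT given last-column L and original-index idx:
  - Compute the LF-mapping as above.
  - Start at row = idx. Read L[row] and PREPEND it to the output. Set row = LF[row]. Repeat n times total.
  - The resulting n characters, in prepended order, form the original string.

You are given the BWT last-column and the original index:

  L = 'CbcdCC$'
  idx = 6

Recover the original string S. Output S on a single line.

Answer: dCcCbC$

Derivation:
LF mapping: 1 4 5 6 2 3 0
Walk LF starting at row 6, prepending L[row]:
  step 1: row=6, L[6]='$', prepend. Next row=LF[6]=0
  step 2: row=0, L[0]='C', prepend. Next row=LF[0]=1
  step 3: row=1, L[1]='b', prepend. Next row=LF[1]=4
  step 4: row=4, L[4]='C', prepend. Next row=LF[4]=2
  step 5: row=2, L[2]='c', prepend. Next row=LF[2]=5
  step 6: row=5, L[5]='C', prepend. Next row=LF[5]=3
  step 7: row=3, L[3]='d', prepend. Next row=LF[3]=6
Reversed output: dCcCbC$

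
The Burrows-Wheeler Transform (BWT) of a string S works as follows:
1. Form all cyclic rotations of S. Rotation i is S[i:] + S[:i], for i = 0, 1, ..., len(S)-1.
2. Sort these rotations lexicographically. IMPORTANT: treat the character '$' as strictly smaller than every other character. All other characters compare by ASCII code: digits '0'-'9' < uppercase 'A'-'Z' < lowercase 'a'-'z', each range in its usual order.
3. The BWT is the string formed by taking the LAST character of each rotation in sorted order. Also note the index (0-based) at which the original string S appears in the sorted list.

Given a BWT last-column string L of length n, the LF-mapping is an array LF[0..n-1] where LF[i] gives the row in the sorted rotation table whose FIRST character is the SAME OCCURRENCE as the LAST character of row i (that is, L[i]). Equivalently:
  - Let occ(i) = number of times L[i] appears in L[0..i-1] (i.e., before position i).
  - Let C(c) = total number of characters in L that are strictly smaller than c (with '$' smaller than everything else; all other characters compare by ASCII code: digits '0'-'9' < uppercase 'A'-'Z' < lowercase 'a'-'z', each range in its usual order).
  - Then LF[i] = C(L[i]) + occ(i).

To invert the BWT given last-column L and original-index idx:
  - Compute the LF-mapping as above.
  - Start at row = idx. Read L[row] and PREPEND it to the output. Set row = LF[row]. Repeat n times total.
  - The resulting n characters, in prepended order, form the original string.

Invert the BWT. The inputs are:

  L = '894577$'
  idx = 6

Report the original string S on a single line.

Answer: 945778$

Derivation:
LF mapping: 5 6 1 2 3 4 0
Walk LF starting at row 6, prepending L[row]:
  step 1: row=6, L[6]='$', prepend. Next row=LF[6]=0
  step 2: row=0, L[0]='8', prepend. Next row=LF[0]=5
  step 3: row=5, L[5]='7', prepend. Next row=LF[5]=4
  step 4: row=4, L[4]='7', prepend. Next row=LF[4]=3
  step 5: row=3, L[3]='5', prepend. Next row=LF[3]=2
  step 6: row=2, L[2]='4', prepend. Next row=LF[2]=1
  step 7: row=1, L[1]='9', prepend. Next row=LF[1]=6
Reversed output: 945778$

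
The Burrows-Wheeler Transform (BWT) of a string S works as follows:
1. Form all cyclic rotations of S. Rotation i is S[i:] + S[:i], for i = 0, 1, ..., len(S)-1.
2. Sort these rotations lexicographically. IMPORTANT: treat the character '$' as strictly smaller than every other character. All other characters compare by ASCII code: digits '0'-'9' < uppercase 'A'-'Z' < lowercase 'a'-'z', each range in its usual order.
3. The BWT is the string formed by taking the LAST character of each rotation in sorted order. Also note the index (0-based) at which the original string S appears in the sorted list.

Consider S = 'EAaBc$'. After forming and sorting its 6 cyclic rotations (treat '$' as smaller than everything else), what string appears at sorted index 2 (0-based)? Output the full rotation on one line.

Answer: Bc$EAa

Derivation:
All 6 rotations (rotation i = S[i:]+S[:i]):
  rot[0] = EAaBc$
  rot[1] = AaBc$E
  rot[2] = aBc$EA
  rot[3] = Bc$EAa
  rot[4] = c$EAaB
  rot[5] = $EAaBc
Sorted (with $ < everything):
  sorted[0] = $EAaBc
  sorted[1] = AaBc$E
  sorted[2] = Bc$EAa
  sorted[3] = EAaBc$
  sorted[4] = aBc$EA
  sorted[5] = c$EAaB
sorted[2] = Bc$EAa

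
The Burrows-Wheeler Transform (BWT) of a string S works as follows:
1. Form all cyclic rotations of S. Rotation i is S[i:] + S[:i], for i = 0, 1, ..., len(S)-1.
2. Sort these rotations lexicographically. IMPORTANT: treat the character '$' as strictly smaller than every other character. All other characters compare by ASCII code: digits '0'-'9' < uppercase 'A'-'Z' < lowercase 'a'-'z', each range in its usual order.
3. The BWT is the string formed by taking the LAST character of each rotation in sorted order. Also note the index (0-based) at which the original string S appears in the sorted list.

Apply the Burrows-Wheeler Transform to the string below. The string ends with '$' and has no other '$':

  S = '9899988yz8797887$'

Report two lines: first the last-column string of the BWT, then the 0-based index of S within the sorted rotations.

All 17 rotations (rotation i = S[i:]+S[:i]):
  rot[0] = 9899988yz8797887$
  rot[1] = 899988yz8797887$9
  rot[2] = 99988yz8797887$98
  rot[3] = 9988yz8797887$989
  rot[4] = 988yz8797887$9899
  rot[5] = 88yz8797887$98999
  rot[6] = 8yz8797887$989998
  rot[7] = yz8797887$9899988
  rot[8] = z8797887$9899988y
  rot[9] = 8797887$9899988yz
  rot[10] = 797887$9899988yz8
  rot[11] = 97887$9899988yz87
  rot[12] = 7887$9899988yz879
  rot[13] = 887$9899988yz8797
  rot[14] = 87$9899988yz87978
  rot[15] = 7$9899988yz879788
  rot[16] = $9899988yz8797887
Sorted (with $ < everything):
  sorted[0] = $9899988yz8797887  (last char: '7')
  sorted[1] = 7$9899988yz879788  (last char: '8')
  sorted[2] = 7887$9899988yz879  (last char: '9')
  sorted[3] = 797887$9899988yz8  (last char: '8')
  sorted[4] = 87$9899988yz87978  (last char: '8')
  sorted[5] = 8797887$9899988yz  (last char: 'z')
  sorted[6] = 887$9899988yz8797  (last char: '7')
  sorted[7] = 88yz8797887$98999  (last char: '9')
  sorted[8] = 899988yz8797887$9  (last char: '9')
  sorted[9] = 8yz8797887$989998  (last char: '8')
  sorted[10] = 97887$9899988yz87  (last char: '7')
  sorted[11] = 988yz8797887$9899  (last char: '9')
  sorted[12] = 9899988yz8797887$  (last char: '$')
  sorted[13] = 9988yz8797887$989  (last char: '9')
  sorted[14] = 99988yz8797887$98  (last char: '8')
  sorted[15] = yz8797887$9899988  (last char: '8')
  sorted[16] = z8797887$9899988y  (last char: 'y')
Last column: 78988z799879$988y
Original string S is at sorted index 12

Answer: 78988z799879$988y
12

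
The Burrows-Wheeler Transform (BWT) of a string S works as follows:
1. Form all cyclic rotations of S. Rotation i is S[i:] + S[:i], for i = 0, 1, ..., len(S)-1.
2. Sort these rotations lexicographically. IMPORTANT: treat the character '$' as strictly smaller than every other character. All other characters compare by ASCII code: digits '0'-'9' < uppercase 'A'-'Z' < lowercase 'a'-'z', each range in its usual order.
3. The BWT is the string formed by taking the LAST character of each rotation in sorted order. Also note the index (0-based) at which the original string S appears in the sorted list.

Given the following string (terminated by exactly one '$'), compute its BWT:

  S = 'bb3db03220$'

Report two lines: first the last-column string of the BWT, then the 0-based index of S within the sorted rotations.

Answer: 02b230bdb$3
9

Derivation:
All 11 rotations (rotation i = S[i:]+S[:i]):
  rot[0] = bb3db03220$
  rot[1] = b3db03220$b
  rot[2] = 3db03220$bb
  rot[3] = db03220$bb3
  rot[4] = b03220$bb3d
  rot[5] = 03220$bb3db
  rot[6] = 3220$bb3db0
  rot[7] = 220$bb3db03
  rot[8] = 20$bb3db032
  rot[9] = 0$bb3db0322
  rot[10] = $bb3db03220
Sorted (with $ < everything):
  sorted[0] = $bb3db03220  (last char: '0')
  sorted[1] = 0$bb3db0322  (last char: '2')
  sorted[2] = 03220$bb3db  (last char: 'b')
  sorted[3] = 20$bb3db032  (last char: '2')
  sorted[4] = 220$bb3db03  (last char: '3')
  sorted[5] = 3220$bb3db0  (last char: '0')
  sorted[6] = 3db03220$bb  (last char: 'b')
  sorted[7] = b03220$bb3d  (last char: 'd')
  sorted[8] = b3db03220$b  (last char: 'b')
  sorted[9] = bb3db03220$  (last char: '$')
  sorted[10] = db03220$bb3  (last char: '3')
Last column: 02b230bdb$3
Original string S is at sorted index 9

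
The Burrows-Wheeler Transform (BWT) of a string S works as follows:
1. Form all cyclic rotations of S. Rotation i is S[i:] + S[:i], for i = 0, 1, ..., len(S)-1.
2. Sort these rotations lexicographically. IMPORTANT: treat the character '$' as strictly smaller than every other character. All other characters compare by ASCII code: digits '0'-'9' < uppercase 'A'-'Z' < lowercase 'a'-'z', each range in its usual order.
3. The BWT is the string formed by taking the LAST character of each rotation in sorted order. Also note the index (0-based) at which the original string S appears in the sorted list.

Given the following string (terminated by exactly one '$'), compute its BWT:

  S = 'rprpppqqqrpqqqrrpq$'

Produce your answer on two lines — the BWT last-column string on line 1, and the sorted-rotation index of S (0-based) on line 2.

Answer: qrprprrpppqqqqprq$q
17

Derivation:
All 19 rotations (rotation i = S[i:]+S[:i]):
  rot[0] = rprpppqqqrpqqqrrpq$
  rot[1] = prpppqqqrpqqqrrpq$r
  rot[2] = rpppqqqrpqqqrrpq$rp
  rot[3] = pppqqqrpqqqrrpq$rpr
  rot[4] = ppqqqrpqqqrrpq$rprp
  rot[5] = pqqqrpqqqrrpq$rprpp
  rot[6] = qqqrpqqqrrpq$rprppp
  rot[7] = qqrpqqqrrpq$rprpppq
  rot[8] = qrpqqqrrpq$rprpppqq
  rot[9] = rpqqqrrpq$rprpppqqq
  rot[10] = pqqqrrpq$rprpppqqqr
  rot[11] = qqqrrpq$rprpppqqqrp
  rot[12] = qqrrpq$rprpppqqqrpq
  rot[13] = qrrpq$rprpppqqqrpqq
  rot[14] = rrpq$rprpppqqqrpqqq
  rot[15] = rpq$rprpppqqqrpqqqr
  rot[16] = pq$rprpppqqqrpqqqrr
  rot[17] = q$rprpppqqqrpqqqrrp
  rot[18] = $rprpppqqqrpqqqrrpq
Sorted (with $ < everything):
  sorted[0] = $rprpppqqqrpqqqrrpq  (last char: 'q')
  sorted[1] = pppqqqrpqqqrrpq$rpr  (last char: 'r')
  sorted[2] = ppqqqrpqqqrrpq$rprp  (last char: 'p')
  sorted[3] = pq$rprpppqqqrpqqqrr  (last char: 'r')
  sorted[4] = pqqqrpqqqrrpq$rprpp  (last char: 'p')
  sorted[5] = pqqqrrpq$rprpppqqqr  (last char: 'r')
  sorted[6] = prpppqqqrpqqqrrpq$r  (last char: 'r')
  sorted[7] = q$rprpppqqqrpqqqrrp  (last char: 'p')
  sorted[8] = qqqrpqqqrrpq$rprppp  (last char: 'p')
  sorted[9] = qqqrrpq$rprpppqqqrp  (last char: 'p')
  sorted[10] = qqrpqqqrrpq$rprpppq  (last char: 'q')
  sorted[11] = qqrrpq$rprpppqqqrpq  (last char: 'q')
  sorted[12] = qrpqqqrrpq$rprpppqq  (last char: 'q')
  sorted[13] = qrrpq$rprpppqqqrpqq  (last char: 'q')
  sorted[14] = rpppqqqrpqqqrrpq$rp  (last char: 'p')
  sorted[15] = rpq$rprpppqqqrpqqqr  (last char: 'r')
  sorted[16] = rpqqqrrpq$rprpppqqq  (last char: 'q')
  sorted[17] = rprpppqqqrpqqqrrpq$  (last char: '$')
  sorted[18] = rrpq$rprpppqqqrpqqq  (last char: 'q')
Last column: qrprprrpppqqqqprq$q
Original string S is at sorted index 17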